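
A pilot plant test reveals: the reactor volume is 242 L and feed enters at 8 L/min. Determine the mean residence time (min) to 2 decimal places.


tau = V / v0
tau = 242 / 8
tau = 30.25 min


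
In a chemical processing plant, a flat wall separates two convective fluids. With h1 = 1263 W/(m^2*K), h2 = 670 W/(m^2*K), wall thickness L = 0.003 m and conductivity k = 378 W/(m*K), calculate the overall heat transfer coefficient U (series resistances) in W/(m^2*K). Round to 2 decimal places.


1/U = 1/h1 + L/k + 1/h2
1/U = 1/1263 + 0.003/378 + 1/670
1/U = 0.0007917656 + 7.9365e-06 + 0.0014925373
1/U = 0.0022922394
U = 436.25 W/(m^2*K)


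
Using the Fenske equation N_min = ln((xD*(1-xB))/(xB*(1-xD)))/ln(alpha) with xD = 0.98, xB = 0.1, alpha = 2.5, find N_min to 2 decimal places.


N_min = ln((xD*(1-xB))/(xB*(1-xD))) / ln(alpha)
Numerator inside ln: 0.882 / 0.002 = 441.0
ln(441.0) = 6.089045
ln(alpha) = ln(2.5) = 0.916291
N_min = 6.089045 / 0.916291 = 6.65


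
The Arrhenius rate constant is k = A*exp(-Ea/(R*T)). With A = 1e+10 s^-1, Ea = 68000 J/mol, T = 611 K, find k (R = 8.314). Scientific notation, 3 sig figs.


k = A * exp(-Ea/(R*T))
k = 1e+10 * exp(-68000 / (8.314 * 611))
k = 1e+10 * exp(-13.386211)
k = 1.54e+04


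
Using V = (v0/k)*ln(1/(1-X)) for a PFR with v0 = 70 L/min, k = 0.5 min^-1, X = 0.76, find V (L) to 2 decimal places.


V = (v0/k) * ln(1/(1-X))
V = (70/0.5) * ln(1/(1-0.76))
V = 140.0 * ln(4.166667)
V = 140.0 * 1.427116
V = 199.80 L


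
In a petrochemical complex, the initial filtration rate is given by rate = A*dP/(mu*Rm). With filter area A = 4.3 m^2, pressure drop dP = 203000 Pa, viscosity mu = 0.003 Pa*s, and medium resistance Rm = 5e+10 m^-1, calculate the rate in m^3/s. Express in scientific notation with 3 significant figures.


rate = A * dP / (mu * Rm)
rate = 4.3 * 203000 / (0.003 * 5e+10)
rate = 872900.0 / 1.500e+08
rate = 5.82e-03 m^3/s


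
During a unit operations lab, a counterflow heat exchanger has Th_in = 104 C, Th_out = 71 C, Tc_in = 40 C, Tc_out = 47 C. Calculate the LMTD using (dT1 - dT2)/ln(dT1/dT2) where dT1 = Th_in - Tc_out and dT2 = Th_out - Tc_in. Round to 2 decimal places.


dT1 = Th_in - Tc_out = 104 - 47 = 57
dT2 = Th_out - Tc_in = 71 - 40 = 31
LMTD = (dT1 - dT2) / ln(dT1/dT2)
LMTD = (57 - 31) / ln(57/31)
LMTD = 42.69 K


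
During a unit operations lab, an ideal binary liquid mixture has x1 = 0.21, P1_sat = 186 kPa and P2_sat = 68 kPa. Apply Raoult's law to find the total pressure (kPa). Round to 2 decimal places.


P = x1*P1_sat + x2*P2_sat
x2 = 1 - x1 = 1 - 0.21 = 0.79
P = 0.21*186 + 0.79*68
P = 39.06 + 53.72
P = 92.78 kPa


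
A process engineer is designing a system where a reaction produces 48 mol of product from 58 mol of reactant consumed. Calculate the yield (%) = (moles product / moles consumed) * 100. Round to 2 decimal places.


Yield = (moles product / moles consumed) * 100%
Yield = (48 / 58) * 100
Yield = 0.8276 * 100
Yield = 82.76%


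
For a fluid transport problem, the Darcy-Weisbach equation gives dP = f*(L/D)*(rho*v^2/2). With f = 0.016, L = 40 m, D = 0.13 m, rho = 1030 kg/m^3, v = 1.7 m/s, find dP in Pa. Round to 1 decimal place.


dP = f * (L/D) * (rho*v^2/2)
dP = 0.016 * (40/0.13) * (1030*1.7^2/2)
L/D = 307.69230769
rho*v^2/2 = 1030*2.89/2 = 1488.35
dP = 0.016 * 307.69230769 * 1488.35
dP = 7327.3 Pa


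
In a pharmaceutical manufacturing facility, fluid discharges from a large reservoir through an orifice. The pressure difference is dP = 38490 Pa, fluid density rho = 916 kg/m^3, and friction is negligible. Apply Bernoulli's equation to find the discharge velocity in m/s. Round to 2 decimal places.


v = sqrt(2*dP/rho)
v = sqrt(2*38490/916)
v = sqrt(84.039301)
v = 9.17 m/s


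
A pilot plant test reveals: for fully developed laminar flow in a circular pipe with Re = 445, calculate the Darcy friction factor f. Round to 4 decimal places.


f = 64 / Re
f = 64 / 445
f = 0.1438


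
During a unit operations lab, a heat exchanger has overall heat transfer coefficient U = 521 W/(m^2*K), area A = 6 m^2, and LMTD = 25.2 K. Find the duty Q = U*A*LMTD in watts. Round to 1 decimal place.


Q = U * A * LMTD
Q = 521 * 6 * 25.2
Q = 78775.2 W


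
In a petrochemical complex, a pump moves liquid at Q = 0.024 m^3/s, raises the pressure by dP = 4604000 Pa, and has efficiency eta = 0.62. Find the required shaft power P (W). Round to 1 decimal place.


P = Q * dP / eta
P = 0.024 * 4604000 / 0.62
P = 110496.0 / 0.62
P = 178219.4 W


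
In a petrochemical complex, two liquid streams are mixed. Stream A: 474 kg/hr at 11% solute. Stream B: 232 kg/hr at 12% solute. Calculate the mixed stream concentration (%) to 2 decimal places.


Mass balance on solute: F1*x1 + F2*x2 = F3*x3
F3 = F1 + F2 = 474 + 232 = 706 kg/hr
x3 = (F1*x1 + F2*x2)/F3
x3 = (474*0.11 + 232*0.12) / 706
x3 = 11.33%


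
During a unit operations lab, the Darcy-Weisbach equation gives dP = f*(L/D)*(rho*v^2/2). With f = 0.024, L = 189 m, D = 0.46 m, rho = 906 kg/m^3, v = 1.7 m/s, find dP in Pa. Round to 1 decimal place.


dP = f * (L/D) * (rho*v^2/2)
dP = 0.024 * (189/0.46) * (906*1.7^2/2)
L/D = 410.86956522
rho*v^2/2 = 906*2.89/2 = 1309.17
dP = 0.024 * 410.86956522 * 1309.17
dP = 12909.6 Pa


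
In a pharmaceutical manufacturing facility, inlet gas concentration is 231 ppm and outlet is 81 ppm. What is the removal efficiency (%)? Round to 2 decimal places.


Efficiency = (G_in - G_out) / G_in * 100%
Efficiency = (231 - 81) / 231 * 100
Efficiency = 150 / 231 * 100
Efficiency = 64.94%


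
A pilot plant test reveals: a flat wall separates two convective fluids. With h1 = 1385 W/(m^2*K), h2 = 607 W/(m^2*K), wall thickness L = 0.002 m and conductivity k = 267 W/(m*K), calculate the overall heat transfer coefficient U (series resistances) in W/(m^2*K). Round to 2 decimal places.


1/U = 1/h1 + L/k + 1/h2
1/U = 1/1385 + 0.002/267 + 1/607
1/U = 0.0007220217 + 7.4906e-06 + 0.0016474465
1/U = 0.0023769588
U = 420.71 W/(m^2*K)


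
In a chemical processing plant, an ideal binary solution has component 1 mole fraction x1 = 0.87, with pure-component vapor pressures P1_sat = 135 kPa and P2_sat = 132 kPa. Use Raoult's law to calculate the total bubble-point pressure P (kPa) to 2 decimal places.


P = x1*P1_sat + x2*P2_sat
x2 = 1 - x1 = 1 - 0.87 = 0.13
P = 0.87*135 + 0.13*132
P = 117.45 + 17.16
P = 134.61 kPa


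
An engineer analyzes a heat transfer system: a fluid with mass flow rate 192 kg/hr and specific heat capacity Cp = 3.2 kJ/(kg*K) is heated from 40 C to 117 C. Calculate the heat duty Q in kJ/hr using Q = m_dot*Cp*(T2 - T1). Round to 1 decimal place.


Q = m_dot * Cp * (T2 - T1)
Q = 192 * 3.2 * (117 - 40)
Q = 192 * 3.2 * 77
Q = 47308.8 kJ/hr


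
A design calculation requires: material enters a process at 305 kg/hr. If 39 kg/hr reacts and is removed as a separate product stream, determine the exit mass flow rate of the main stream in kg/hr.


Steady-state mass balance on the main outlet: F_out = F_in - F_removed
F_out = 305 - 39
F_out = 266 kg/hr


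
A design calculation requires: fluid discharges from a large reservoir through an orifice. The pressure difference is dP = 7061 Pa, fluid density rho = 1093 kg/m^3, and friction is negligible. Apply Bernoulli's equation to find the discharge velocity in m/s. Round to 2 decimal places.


v = sqrt(2*dP/rho)
v = sqrt(2*7061/1093)
v = sqrt(12.920403)
v = 3.59 m/s


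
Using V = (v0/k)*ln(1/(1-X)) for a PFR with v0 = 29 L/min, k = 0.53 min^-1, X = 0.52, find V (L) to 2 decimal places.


V = (v0/k) * ln(1/(1-X))
V = (29/0.53) * ln(1/(1-0.52))
V = 54.716981 * ln(2.083333)
V = 54.716981 * 0.733969
V = 40.16 L


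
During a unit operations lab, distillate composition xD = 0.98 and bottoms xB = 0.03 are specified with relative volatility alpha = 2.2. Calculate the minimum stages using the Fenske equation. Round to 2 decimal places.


N_min = ln((xD*(1-xB))/(xB*(1-xD))) / ln(alpha)
Numerator inside ln: 0.9506 / 0.0006 = 1584.333333
ln(1584.333333) = 7.367919
ln(alpha) = ln(2.2) = 0.788457
N_min = 7.367919 / 0.788457 = 9.34


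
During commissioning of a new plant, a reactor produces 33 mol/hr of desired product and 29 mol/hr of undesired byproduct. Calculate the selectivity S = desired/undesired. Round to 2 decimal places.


S = desired product rate / undesired product rate
S = 33 / 29
S = 1.14


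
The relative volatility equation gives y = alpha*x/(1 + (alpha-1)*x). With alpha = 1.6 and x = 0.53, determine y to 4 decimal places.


y = alpha*x / (1 + (alpha-1)*x)
y = 1.6*0.53 / (1 + (1.6-1)*0.53)
y = 0.848 / (1 + 0.318)
y = 0.848 / 1.318
y = 0.6434


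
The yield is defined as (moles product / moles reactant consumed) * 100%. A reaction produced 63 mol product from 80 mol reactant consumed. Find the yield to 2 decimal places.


Yield = (moles product / moles consumed) * 100%
Yield = (63 / 80) * 100
Yield = 0.7875 * 100
Yield = 78.75%


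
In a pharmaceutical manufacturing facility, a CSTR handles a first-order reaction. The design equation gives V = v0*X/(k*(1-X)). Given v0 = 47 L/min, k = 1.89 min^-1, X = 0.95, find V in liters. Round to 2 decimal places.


V = v0 * X / (k * (1 - X))
V = 47 * 0.95 / (1.89 * (1 - 0.95))
V = 44.65 / (1.89 * 0.05)
V = 44.65 / 0.0945
V = 472.49 L


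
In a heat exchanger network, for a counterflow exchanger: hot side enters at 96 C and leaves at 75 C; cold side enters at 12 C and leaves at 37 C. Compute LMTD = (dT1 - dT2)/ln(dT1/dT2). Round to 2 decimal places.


dT1 = Th_in - Tc_out = 96 - 37 = 59
dT2 = Th_out - Tc_in = 75 - 12 = 63
LMTD = (dT1 - dT2) / ln(dT1/dT2)
LMTD = (59 - 63) / ln(59/63)
LMTD = 60.98 K


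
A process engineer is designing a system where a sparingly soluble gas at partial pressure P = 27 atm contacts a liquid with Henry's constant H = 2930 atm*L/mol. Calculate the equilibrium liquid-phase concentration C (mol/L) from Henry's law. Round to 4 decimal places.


C = P / H
C = 27 / 2930
C = 0.0092 mol/L


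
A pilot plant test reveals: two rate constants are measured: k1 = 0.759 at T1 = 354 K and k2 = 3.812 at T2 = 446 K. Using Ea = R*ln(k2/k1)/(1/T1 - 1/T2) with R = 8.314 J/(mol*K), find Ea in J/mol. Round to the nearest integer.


Ea = R * ln(k2/k1) / (1/T1 - 1/T2)
ln(k2/k1) = ln(3.812/0.759) = 1.6139075
1/T1 - 1/T2 = 1/354 - 1/446 = 0.000582706291
Ea = 8.314 * 1.6139075 / 0.000582706291
Ea = 23027 J/mol


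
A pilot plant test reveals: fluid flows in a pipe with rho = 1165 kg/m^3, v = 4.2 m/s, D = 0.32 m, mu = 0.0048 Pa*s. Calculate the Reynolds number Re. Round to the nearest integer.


Re = rho * v * D / mu
Re = 1165 * 4.2 * 0.32 / 0.0048
Re = 1565.76 / 0.0048
Re = 326200


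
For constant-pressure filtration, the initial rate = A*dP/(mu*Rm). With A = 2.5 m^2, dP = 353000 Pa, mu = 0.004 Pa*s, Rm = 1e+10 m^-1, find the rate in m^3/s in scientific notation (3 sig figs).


rate = A * dP / (mu * Rm)
rate = 2.5 * 353000 / (0.004 * 1e+10)
rate = 882500.0 / 4.000e+07
rate = 2.21e-02 m^3/s


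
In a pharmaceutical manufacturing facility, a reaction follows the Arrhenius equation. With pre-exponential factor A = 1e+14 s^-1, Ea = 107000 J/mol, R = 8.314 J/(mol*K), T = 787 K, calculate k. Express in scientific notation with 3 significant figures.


k = A * exp(-Ea/(R*T))
k = 1e+14 * exp(-107000 / (8.314 * 787))
k = 1e+14 * exp(-16.35306)
k = 7.91e+06


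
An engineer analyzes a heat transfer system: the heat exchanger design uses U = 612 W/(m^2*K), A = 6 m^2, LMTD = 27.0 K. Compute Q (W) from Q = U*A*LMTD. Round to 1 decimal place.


Q = U * A * LMTD
Q = 612 * 6 * 27.0
Q = 99144.0 W


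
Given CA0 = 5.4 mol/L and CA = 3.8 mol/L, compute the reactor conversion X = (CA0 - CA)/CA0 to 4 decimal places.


X = (CA0 - CA) / CA0
X = (5.4 - 3.8) / 5.4
X = 1.6 / 5.4
X = 0.2963


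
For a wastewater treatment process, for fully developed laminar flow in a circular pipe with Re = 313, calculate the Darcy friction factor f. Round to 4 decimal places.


f = 64 / Re
f = 64 / 313
f = 0.2045


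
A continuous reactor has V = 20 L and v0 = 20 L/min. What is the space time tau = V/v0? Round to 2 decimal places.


tau = V / v0
tau = 20 / 20
tau = 1.00 min


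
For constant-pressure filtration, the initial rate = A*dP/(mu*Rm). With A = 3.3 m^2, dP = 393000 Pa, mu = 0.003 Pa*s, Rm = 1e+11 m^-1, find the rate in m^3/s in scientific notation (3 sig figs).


rate = A * dP / (mu * Rm)
rate = 3.3 * 393000 / (0.003 * 1e+11)
rate = 1296900.0 / 3.000e+08
rate = 4.32e-03 m^3/s


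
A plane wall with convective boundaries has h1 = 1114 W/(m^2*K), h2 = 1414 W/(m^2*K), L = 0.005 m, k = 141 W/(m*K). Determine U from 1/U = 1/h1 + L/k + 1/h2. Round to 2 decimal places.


1/U = 1/h1 + L/k + 1/h2
1/U = 1/1114 + 0.005/141 + 1/1414
1/U = 0.0008976661 + 3.5461e-05 + 0.0007072136
1/U = 0.0016403407
U = 609.63 W/(m^2*K)


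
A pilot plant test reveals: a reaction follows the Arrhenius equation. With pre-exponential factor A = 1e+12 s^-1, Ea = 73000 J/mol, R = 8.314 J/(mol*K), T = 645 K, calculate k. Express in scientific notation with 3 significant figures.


k = A * exp(-Ea/(R*T))
k = 1e+12 * exp(-73000 / (8.314 * 645))
k = 1e+12 * exp(-13.612977)
k = 1.22e+06


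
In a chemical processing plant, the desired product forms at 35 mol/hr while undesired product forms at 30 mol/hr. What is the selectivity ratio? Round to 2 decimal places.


S = desired product rate / undesired product rate
S = 35 / 30
S = 1.17


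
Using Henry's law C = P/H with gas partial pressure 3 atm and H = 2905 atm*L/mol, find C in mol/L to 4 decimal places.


C = P / H
C = 3 / 2905
C = 0.0010 mol/L


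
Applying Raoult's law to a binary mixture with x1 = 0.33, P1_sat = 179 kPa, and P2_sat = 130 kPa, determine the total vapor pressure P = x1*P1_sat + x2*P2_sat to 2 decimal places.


P = x1*P1_sat + x2*P2_sat
x2 = 1 - x1 = 1 - 0.33 = 0.67
P = 0.33*179 + 0.67*130
P = 59.07 + 87.1
P = 146.17 kPa


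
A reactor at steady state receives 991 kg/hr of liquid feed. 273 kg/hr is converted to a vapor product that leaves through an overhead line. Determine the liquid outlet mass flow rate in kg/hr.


Steady-state mass balance on the main outlet: F_out = F_in - F_removed
F_out = 991 - 273
F_out = 718 kg/hr


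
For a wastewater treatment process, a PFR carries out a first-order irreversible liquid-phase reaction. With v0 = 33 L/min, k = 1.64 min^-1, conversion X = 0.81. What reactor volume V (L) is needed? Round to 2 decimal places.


V = (v0/k) * ln(1/(1-X))
V = (33/1.64) * ln(1/(1-0.81))
V = 20.121951 * ln(5.263158)
V = 20.121951 * 1.660731
V = 33.42 L


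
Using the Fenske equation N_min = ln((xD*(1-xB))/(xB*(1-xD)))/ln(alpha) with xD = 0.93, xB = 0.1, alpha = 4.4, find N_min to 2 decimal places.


N_min = ln((xD*(1-xB))/(xB*(1-xD))) / ln(alpha)
Numerator inside ln: 0.837 / 0.007 = 119.571429
ln(119.571429) = 4.783914
ln(alpha) = ln(4.4) = 1.481605
N_min = 4.783914 / 1.481605 = 3.23


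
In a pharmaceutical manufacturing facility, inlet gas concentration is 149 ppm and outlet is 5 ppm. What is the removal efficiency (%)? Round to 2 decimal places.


Efficiency = (G_in - G_out) / G_in * 100%
Efficiency = (149 - 5) / 149 * 100
Efficiency = 144 / 149 * 100
Efficiency = 96.64%


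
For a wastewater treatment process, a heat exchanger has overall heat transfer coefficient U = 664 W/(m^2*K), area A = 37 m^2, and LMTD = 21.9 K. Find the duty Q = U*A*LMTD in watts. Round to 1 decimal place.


Q = U * A * LMTD
Q = 664 * 37 * 21.9
Q = 538039.2 W


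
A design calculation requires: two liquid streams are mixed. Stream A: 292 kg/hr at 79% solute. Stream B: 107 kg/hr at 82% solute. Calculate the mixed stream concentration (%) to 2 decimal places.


Mass balance on solute: F1*x1 + F2*x2 = F3*x3
F3 = F1 + F2 = 292 + 107 = 399 kg/hr
x3 = (F1*x1 + F2*x2)/F3
x3 = (292*0.79 + 107*0.82) / 399
x3 = 79.80%


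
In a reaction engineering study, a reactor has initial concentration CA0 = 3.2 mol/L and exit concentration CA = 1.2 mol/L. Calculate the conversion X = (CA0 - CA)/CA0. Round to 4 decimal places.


X = (CA0 - CA) / CA0
X = (3.2 - 1.2) / 3.2
X = 2.0 / 3.2
X = 0.6250


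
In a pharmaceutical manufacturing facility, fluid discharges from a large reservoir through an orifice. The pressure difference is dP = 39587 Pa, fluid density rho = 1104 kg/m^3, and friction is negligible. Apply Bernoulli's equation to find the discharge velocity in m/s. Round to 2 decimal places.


v = sqrt(2*dP/rho)
v = sqrt(2*39587/1104)
v = sqrt(71.71558)
v = 8.47 m/s


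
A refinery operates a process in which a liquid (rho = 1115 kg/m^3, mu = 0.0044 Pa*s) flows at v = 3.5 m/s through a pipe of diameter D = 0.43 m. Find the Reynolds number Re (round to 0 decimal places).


Re = rho * v * D / mu
Re = 1115 * 3.5 * 0.43 / 0.0044
Re = 1678.075 / 0.0044
Re = 381381


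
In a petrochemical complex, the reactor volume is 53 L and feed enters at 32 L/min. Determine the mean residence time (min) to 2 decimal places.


tau = V / v0
tau = 53 / 32
tau = 1.66 min


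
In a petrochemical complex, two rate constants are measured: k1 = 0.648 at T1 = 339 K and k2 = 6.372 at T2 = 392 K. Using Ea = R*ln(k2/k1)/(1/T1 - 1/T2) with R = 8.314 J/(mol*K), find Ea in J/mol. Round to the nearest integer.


Ea = R * ln(k2/k1) / (1/T1 - 1/T2)
ln(k2/k1) = ln(6.372/0.648) = 2.285778
1/T1 - 1/T2 = 1/339 - 1/392 = 0.000398832099
Ea = 8.314 * 2.285778 / 0.000398832099
Ea = 47649 J/mol


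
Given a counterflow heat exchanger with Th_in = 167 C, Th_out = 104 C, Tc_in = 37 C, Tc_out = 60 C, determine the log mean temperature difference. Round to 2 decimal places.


dT1 = Th_in - Tc_out = 167 - 60 = 107
dT2 = Th_out - Tc_in = 104 - 37 = 67
LMTD = (dT1 - dT2) / ln(dT1/dT2)
LMTD = (107 - 67) / ln(107/67)
LMTD = 85.45 K


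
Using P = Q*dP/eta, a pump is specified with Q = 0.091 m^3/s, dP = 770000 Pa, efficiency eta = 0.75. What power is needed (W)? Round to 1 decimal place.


P = Q * dP / eta
P = 0.091 * 770000 / 0.75
P = 70070.0 / 0.75
P = 93426.7 W


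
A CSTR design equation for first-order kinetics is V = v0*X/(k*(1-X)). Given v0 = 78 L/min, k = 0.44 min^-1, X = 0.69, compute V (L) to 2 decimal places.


V = v0 * X / (k * (1 - X))
V = 78 * 0.69 / (0.44 * (1 - 0.69))
V = 53.82 / (0.44 * 0.31)
V = 53.82 / 0.1364
V = 394.57 L


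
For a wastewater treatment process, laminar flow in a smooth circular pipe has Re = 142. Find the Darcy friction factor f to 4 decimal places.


f = 64 / Re
f = 64 / 142
f = 0.4507


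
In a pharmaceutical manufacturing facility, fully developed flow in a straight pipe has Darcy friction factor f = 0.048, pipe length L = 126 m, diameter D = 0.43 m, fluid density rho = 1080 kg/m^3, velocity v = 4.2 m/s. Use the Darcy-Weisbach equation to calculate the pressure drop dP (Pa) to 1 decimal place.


dP = f * (L/D) * (rho*v^2/2)
dP = 0.048 * (126/0.43) * (1080*4.2^2/2)
L/D = 293.02325581
rho*v^2/2 = 1080*17.64/2 = 9525.6
dP = 0.048 * 293.02325581 * 9525.6
dP = 133978.7 Pa


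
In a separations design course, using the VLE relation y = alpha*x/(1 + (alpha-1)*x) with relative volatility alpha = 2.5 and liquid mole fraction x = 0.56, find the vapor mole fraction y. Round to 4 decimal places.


y = alpha*x / (1 + (alpha-1)*x)
y = 2.5*0.56 / (1 + (2.5-1)*0.56)
y = 1.4 / (1 + 0.84)
y = 1.4 / 1.84
y = 0.7609


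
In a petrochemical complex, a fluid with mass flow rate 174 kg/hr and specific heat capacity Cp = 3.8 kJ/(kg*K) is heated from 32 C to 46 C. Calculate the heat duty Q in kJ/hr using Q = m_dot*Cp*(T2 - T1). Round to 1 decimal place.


Q = m_dot * Cp * (T2 - T1)
Q = 174 * 3.8 * (46 - 32)
Q = 174 * 3.8 * 14
Q = 9256.8 kJ/hr


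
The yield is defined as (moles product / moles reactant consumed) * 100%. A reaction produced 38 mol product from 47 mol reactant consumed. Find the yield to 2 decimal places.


Yield = (moles product / moles consumed) * 100%
Yield = (38 / 47) * 100
Yield = 0.8085 * 100
Yield = 80.85%


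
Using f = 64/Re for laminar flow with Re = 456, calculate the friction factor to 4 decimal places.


f = 64 / Re
f = 64 / 456
f = 0.1404


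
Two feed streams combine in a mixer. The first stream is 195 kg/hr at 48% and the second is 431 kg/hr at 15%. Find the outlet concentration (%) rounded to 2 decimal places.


Mass balance on solute: F1*x1 + F2*x2 = F3*x3
F3 = F1 + F2 = 195 + 431 = 626 kg/hr
x3 = (F1*x1 + F2*x2)/F3
x3 = (195*0.48 + 431*0.15) / 626
x3 = 25.28%


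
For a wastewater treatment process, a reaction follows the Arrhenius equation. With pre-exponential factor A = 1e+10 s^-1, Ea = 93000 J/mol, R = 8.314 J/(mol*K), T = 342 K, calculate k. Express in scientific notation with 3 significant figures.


k = A * exp(-Ea/(R*T))
k = 1e+10 * exp(-93000 / (8.314 * 342))
k = 1e+10 * exp(-32.70746)
k = 6.24e-05


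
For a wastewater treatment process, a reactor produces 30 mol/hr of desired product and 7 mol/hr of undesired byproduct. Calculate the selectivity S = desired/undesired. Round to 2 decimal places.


S = desired product rate / undesired product rate
S = 30 / 7
S = 4.29


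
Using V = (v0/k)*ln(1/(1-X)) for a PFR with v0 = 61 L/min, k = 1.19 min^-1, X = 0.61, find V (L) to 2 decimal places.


V = (v0/k) * ln(1/(1-X))
V = (61/1.19) * ln(1/(1-0.61))
V = 51.260504 * ln(2.564103)
V = 51.260504 * 0.941609
V = 48.27 L


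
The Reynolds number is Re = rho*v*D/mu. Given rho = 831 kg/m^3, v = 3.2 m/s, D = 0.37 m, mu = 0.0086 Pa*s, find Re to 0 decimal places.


Re = rho * v * D / mu
Re = 831 * 3.2 * 0.37 / 0.0086
Re = 983.904 / 0.0086
Re = 114407


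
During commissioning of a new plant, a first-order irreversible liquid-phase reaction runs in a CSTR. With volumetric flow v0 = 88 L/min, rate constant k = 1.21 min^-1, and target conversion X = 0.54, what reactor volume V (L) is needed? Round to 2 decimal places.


V = v0 * X / (k * (1 - X))
V = 88 * 0.54 / (1.21 * (1 - 0.54))
V = 47.52 / (1.21 * 0.46)
V = 47.52 / 0.5566
V = 85.38 L


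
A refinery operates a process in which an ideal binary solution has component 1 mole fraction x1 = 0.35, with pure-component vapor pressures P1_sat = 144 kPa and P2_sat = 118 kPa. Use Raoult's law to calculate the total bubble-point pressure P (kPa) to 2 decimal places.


P = x1*P1_sat + x2*P2_sat
x2 = 1 - x1 = 1 - 0.35 = 0.65
P = 0.35*144 + 0.65*118
P = 50.4 + 76.7
P = 127.10 kPa


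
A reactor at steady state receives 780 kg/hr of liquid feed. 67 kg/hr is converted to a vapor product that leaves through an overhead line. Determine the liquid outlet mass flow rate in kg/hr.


Steady-state mass balance on the main outlet: F_out = F_in - F_removed
F_out = 780 - 67
F_out = 713 kg/hr


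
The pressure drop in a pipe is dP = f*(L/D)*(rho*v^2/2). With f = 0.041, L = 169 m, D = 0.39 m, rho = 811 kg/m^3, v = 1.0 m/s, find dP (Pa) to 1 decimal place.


dP = f * (L/D) * (rho*v^2/2)
dP = 0.041 * (169/0.39) * (811*1.0^2/2)
L/D = 433.33333333
rho*v^2/2 = 811*1.0/2 = 405.5
dP = 0.041 * 433.33333333 * 405.5
dP = 7204.4 Pa


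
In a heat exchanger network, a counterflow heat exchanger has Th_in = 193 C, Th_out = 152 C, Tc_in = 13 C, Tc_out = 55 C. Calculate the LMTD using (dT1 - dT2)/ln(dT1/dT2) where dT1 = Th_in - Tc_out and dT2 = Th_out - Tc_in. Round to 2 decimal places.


dT1 = Th_in - Tc_out = 193 - 55 = 138
dT2 = Th_out - Tc_in = 152 - 13 = 139
LMTD = (dT1 - dT2) / ln(dT1/dT2)
LMTD = (138 - 139) / ln(138/139)
LMTD = 138.50 K


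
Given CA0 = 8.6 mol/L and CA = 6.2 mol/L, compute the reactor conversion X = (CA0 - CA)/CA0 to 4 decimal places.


X = (CA0 - CA) / CA0
X = (8.6 - 6.2) / 8.6
X = 2.4 / 8.6
X = 0.2791


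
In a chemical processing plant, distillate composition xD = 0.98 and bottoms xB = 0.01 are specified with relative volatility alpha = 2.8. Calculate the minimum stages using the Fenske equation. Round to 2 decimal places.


N_min = ln((xD*(1-xB))/(xB*(1-xD))) / ln(alpha)
Numerator inside ln: 0.9702 / 0.0002 = 4851.0
ln(4851.0) = 8.48694
ln(alpha) = ln(2.8) = 1.029619
N_min = 8.48694 / 1.029619 = 8.24


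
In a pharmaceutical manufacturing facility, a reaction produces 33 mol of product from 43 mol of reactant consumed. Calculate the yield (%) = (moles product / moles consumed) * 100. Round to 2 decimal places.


Yield = (moles product / moles consumed) * 100%
Yield = (33 / 43) * 100
Yield = 0.7674 * 100
Yield = 76.74%


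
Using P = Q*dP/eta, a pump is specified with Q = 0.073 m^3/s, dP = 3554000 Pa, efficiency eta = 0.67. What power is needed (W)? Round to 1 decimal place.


P = Q * dP / eta
P = 0.073 * 3554000 / 0.67
P = 259442.0 / 0.67
P = 387226.9 W


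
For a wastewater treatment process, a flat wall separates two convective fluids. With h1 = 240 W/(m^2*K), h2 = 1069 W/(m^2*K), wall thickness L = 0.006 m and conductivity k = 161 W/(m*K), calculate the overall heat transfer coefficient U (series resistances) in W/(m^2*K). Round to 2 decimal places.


1/U = 1/h1 + L/k + 1/h2
1/U = 1/240 + 0.006/161 + 1/1069
1/U = 0.0041666667 + 3.72671e-05 + 0.0009354537
1/U = 0.0051393875
U = 194.58 W/(m^2*K)


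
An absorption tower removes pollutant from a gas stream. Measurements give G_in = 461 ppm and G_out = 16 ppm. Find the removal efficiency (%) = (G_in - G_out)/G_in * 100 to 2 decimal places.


Efficiency = (G_in - G_out) / G_in * 100%
Efficiency = (461 - 16) / 461 * 100
Efficiency = 445 / 461 * 100
Efficiency = 96.53%


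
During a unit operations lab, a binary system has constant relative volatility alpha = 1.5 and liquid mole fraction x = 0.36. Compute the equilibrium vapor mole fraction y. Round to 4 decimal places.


y = alpha*x / (1 + (alpha-1)*x)
y = 1.5*0.36 / (1 + (1.5-1)*0.36)
y = 0.54 / (1 + 0.18)
y = 0.54 / 1.18
y = 0.4576


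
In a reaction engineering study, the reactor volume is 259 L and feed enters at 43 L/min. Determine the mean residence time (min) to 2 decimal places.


tau = V / v0
tau = 259 / 43
tau = 6.02 min


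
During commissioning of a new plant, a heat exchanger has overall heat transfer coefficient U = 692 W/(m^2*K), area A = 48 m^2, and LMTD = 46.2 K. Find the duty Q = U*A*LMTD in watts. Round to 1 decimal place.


Q = U * A * LMTD
Q = 692 * 48 * 46.2
Q = 1534579.2 W


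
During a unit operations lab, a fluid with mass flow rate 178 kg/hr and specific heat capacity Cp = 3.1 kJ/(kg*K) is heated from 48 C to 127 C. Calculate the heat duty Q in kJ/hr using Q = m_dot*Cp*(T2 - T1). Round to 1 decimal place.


Q = m_dot * Cp * (T2 - T1)
Q = 178 * 3.1 * (127 - 48)
Q = 178 * 3.1 * 79
Q = 43592.2 kJ/hr


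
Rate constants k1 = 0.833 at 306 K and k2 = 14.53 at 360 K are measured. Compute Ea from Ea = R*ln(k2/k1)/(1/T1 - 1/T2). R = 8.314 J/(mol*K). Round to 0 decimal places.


Ea = R * ln(k2/k1) / (1/T1 - 1/T2)
ln(k2/k1) = ln(14.53/0.833) = 2.8589371
1/T1 - 1/T2 = 1/306 - 1/360 = 0.000490196078
Ea = 8.314 * 2.8589371 / 0.000490196078
Ea = 48489 J/mol


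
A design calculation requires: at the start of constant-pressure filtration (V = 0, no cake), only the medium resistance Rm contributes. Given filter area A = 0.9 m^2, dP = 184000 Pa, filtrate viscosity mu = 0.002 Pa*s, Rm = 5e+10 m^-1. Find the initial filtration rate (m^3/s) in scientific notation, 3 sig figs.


rate = A * dP / (mu * Rm)
rate = 0.9 * 184000 / (0.002 * 5e+10)
rate = 165600.0 / 1.000e+08
rate = 1.66e-03 m^3/s


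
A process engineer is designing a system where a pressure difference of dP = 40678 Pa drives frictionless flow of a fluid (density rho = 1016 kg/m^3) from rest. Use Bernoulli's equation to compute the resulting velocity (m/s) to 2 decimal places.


v = sqrt(2*dP/rho)
v = sqrt(2*40678/1016)
v = sqrt(80.074803)
v = 8.95 m/s


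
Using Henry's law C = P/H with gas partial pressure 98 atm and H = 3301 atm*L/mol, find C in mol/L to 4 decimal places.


C = P / H
C = 98 / 3301
C = 0.0297 mol/L


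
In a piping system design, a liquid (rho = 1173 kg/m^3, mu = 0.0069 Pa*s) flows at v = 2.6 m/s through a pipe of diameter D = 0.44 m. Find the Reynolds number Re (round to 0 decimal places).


Re = rho * v * D / mu
Re = 1173 * 2.6 * 0.44 / 0.0069
Re = 1341.912 / 0.0069
Re = 194480


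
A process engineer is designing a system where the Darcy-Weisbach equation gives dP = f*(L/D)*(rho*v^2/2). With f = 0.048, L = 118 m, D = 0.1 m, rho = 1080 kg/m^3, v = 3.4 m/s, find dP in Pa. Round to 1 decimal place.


dP = f * (L/D) * (rho*v^2/2)
dP = 0.048 * (118/0.1) * (1080*3.4^2/2)
L/D = 1180.0
rho*v^2/2 = 1080*11.56/2 = 6242.4
dP = 0.048 * 1180.0 * 6242.4
dP = 353569.5 Pa


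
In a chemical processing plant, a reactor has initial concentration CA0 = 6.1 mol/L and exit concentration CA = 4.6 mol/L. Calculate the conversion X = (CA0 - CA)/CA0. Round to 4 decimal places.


X = (CA0 - CA) / CA0
X = (6.1 - 4.6) / 6.1
X = 1.5 / 6.1
X = 0.2459


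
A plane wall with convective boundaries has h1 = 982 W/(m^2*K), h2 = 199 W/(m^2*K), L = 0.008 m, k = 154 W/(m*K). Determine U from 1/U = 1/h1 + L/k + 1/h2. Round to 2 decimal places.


1/U = 1/h1 + L/k + 1/h2
1/U = 1/982 + 0.008/154 + 1/199
1/U = 0.0010183299 + 5.19481e-05 + 0.0050251256
1/U = 0.0060954036
U = 164.06 W/(m^2*K)


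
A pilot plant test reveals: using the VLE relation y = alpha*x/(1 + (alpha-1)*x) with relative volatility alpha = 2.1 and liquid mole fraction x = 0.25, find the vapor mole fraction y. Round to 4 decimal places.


y = alpha*x / (1 + (alpha-1)*x)
y = 2.1*0.25 / (1 + (2.1-1)*0.25)
y = 0.525 / (1 + 0.275)
y = 0.525 / 1.275
y = 0.4118


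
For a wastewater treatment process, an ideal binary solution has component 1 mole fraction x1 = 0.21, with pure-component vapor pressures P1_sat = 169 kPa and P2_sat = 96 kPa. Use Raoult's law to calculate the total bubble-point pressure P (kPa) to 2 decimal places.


P = x1*P1_sat + x2*P2_sat
x2 = 1 - x1 = 1 - 0.21 = 0.79
P = 0.21*169 + 0.79*96
P = 35.49 + 75.84
P = 111.33 kPa


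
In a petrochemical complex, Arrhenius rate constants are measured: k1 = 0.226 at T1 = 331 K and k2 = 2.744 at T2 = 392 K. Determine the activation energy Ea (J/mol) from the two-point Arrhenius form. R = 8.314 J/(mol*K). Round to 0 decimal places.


Ea = R * ln(k2/k1) / (1/T1 - 1/T2)
ln(k2/k1) = ln(2.744/0.226) = 2.496637
1/T1 - 1/T2 = 1/331 - 1/392 = 0.000470127628
Ea = 8.314 * 2.496637 / 0.000470127628
Ea = 44152 J/mol


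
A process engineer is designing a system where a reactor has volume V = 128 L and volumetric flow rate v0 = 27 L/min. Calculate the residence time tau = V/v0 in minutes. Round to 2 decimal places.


tau = V / v0
tau = 128 / 27
tau = 4.74 min


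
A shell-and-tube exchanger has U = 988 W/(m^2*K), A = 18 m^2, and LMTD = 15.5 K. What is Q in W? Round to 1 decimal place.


Q = U * A * LMTD
Q = 988 * 18 * 15.5
Q = 275652.0 W


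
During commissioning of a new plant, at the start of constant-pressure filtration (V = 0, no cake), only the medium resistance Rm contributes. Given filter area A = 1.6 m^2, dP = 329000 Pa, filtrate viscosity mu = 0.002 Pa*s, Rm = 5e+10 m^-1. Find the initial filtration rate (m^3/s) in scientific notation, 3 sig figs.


rate = A * dP / (mu * Rm)
rate = 1.6 * 329000 / (0.002 * 5e+10)
rate = 526400.0 / 1.000e+08
rate = 5.26e-03 m^3/s


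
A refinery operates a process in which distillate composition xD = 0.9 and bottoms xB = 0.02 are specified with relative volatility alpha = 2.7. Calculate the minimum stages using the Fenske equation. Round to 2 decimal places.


N_min = ln((xD*(1-xB))/(xB*(1-xD))) / ln(alpha)
Numerator inside ln: 0.882 / 0.002 = 441.0
ln(441.0) = 6.089045
ln(alpha) = ln(2.7) = 0.993252
N_min = 6.089045 / 0.993252 = 6.13


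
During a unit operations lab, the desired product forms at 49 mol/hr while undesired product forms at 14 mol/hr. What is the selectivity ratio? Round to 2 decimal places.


S = desired product rate / undesired product rate
S = 49 / 14
S = 3.50


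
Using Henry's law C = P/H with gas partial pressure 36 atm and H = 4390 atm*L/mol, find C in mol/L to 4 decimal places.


C = P / H
C = 36 / 4390
C = 0.0082 mol/L


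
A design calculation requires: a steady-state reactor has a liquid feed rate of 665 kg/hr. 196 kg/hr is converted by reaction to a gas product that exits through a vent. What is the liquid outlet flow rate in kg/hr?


Steady-state mass balance on the main outlet: F_out = F_in - F_removed
F_out = 665 - 196
F_out = 469 kg/hr


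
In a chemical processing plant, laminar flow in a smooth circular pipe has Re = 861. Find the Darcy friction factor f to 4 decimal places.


f = 64 / Re
f = 64 / 861
f = 0.0743


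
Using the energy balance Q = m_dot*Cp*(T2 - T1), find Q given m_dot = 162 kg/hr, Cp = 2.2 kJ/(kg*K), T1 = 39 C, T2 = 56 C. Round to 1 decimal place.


Q = m_dot * Cp * (T2 - T1)
Q = 162 * 2.2 * (56 - 39)
Q = 162 * 2.2 * 17
Q = 6058.8 kJ/hr


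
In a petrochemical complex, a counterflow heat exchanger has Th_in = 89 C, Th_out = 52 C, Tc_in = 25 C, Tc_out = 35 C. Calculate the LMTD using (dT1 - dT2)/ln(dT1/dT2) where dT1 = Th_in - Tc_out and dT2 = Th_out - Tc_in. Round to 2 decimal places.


dT1 = Th_in - Tc_out = 89 - 35 = 54
dT2 = Th_out - Tc_in = 52 - 25 = 27
LMTD = (dT1 - dT2) / ln(dT1/dT2)
LMTD = (54 - 27) / ln(54/27)
LMTD = 38.95 K


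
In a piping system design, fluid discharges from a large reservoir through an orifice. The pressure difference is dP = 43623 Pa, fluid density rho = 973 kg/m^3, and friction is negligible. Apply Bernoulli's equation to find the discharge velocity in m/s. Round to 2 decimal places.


v = sqrt(2*dP/rho)
v = sqrt(2*43623/973)
v = sqrt(89.667009)
v = 9.47 m/s


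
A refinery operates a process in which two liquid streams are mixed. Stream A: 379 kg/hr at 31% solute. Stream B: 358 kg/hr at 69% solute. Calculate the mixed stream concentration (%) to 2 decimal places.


Mass balance on solute: F1*x1 + F2*x2 = F3*x3
F3 = F1 + F2 = 379 + 358 = 737 kg/hr
x3 = (F1*x1 + F2*x2)/F3
x3 = (379*0.31 + 358*0.69) / 737
x3 = 49.46%


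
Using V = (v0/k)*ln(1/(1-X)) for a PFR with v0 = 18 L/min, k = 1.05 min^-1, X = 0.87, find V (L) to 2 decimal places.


V = (v0/k) * ln(1/(1-X))
V = (18/1.05) * ln(1/(1-0.87))
V = 17.142857 * ln(7.692308)
V = 17.142857 * 2.040221
V = 34.98 L


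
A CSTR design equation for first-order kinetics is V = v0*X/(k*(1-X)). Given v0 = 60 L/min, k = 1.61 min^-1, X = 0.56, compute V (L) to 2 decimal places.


V = v0 * X / (k * (1 - X))
V = 60 * 0.56 / (1.61 * (1 - 0.56))
V = 33.6 / (1.61 * 0.44)
V = 33.6 / 0.7084
V = 47.43 L


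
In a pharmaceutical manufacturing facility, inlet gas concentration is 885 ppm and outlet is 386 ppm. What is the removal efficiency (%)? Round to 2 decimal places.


Efficiency = (G_in - G_out) / G_in * 100%
Efficiency = (885 - 386) / 885 * 100
Efficiency = 499 / 885 * 100
Efficiency = 56.38%


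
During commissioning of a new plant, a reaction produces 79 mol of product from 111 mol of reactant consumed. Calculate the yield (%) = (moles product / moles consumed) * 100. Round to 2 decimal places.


Yield = (moles product / moles consumed) * 100%
Yield = (79 / 111) * 100
Yield = 0.7117 * 100
Yield = 71.17%


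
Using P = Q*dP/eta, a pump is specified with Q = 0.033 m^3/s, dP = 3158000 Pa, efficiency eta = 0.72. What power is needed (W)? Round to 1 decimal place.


P = Q * dP / eta
P = 0.033 * 3158000 / 0.72
P = 104214.0 / 0.72
P = 144741.7 W


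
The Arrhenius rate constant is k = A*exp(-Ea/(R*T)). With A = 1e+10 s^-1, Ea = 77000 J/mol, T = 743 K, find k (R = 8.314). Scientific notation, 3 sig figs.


k = A * exp(-Ea/(R*T))
k = 1e+10 * exp(-77000 / (8.314 * 743))
k = 1e+10 * exp(-12.464989)
k = 3.86e+04


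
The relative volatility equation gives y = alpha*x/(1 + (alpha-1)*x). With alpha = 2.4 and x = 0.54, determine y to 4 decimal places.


y = alpha*x / (1 + (alpha-1)*x)
y = 2.4*0.54 / (1 + (2.4-1)*0.54)
y = 1.296 / (1 + 0.756)
y = 1.296 / 1.756
y = 0.7380


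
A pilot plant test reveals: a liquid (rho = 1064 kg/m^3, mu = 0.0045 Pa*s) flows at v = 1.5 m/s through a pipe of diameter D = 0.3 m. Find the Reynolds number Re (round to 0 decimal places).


Re = rho * v * D / mu
Re = 1064 * 1.5 * 0.3 / 0.0045
Re = 478.8 / 0.0045
Re = 106400


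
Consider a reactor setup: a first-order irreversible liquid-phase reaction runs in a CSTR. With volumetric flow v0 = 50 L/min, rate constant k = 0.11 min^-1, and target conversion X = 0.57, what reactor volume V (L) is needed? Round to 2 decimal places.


V = v0 * X / (k * (1 - X))
V = 50 * 0.57 / (0.11 * (1 - 0.57))
V = 28.5 / (0.11 * 0.43)
V = 28.5 / 0.0473
V = 602.54 L


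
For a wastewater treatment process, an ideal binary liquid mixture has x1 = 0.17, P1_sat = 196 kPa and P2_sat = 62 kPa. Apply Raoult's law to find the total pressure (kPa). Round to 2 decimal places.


P = x1*P1_sat + x2*P2_sat
x2 = 1 - x1 = 1 - 0.17 = 0.83
P = 0.17*196 + 0.83*62
P = 33.32 + 51.46
P = 84.78 kPa


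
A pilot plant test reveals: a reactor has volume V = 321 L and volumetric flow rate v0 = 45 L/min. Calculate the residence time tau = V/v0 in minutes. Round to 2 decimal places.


tau = V / v0
tau = 321 / 45
tau = 7.13 min


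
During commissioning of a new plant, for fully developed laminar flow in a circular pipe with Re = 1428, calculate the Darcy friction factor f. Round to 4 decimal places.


f = 64 / Re
f = 64 / 1428
f = 0.0448


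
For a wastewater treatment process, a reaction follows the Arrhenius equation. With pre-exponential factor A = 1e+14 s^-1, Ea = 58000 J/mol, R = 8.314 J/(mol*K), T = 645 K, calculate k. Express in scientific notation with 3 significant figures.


k = A * exp(-Ea/(R*T))
k = 1e+14 * exp(-58000 / (8.314 * 645))
k = 1e+14 * exp(-10.81579)
k = 2.01e+09


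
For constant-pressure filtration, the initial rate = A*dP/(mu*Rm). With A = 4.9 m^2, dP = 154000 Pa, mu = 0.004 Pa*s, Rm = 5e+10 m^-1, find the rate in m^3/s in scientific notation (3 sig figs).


rate = A * dP / (mu * Rm)
rate = 4.9 * 154000 / (0.004 * 5e+10)
rate = 754600.0 / 2.000e+08
rate = 3.77e-03 m^3/s


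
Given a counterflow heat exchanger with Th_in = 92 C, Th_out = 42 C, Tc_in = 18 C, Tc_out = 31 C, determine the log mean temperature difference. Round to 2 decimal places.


dT1 = Th_in - Tc_out = 92 - 31 = 61
dT2 = Th_out - Tc_in = 42 - 18 = 24
LMTD = (dT1 - dT2) / ln(dT1/dT2)
LMTD = (61 - 24) / ln(61/24)
LMTD = 39.66 K


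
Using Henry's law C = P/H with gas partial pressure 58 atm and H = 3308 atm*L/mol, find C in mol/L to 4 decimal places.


C = P / H
C = 58 / 3308
C = 0.0175 mol/L


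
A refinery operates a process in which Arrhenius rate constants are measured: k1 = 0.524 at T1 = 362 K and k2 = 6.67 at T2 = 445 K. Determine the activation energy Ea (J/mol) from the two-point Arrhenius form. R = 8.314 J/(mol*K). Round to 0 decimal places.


Ea = R * ln(k2/k1) / (1/T1 - 1/T2)
ln(k2/k1) = ln(6.67/0.524) = 2.5438835
1/T1 - 1/T2 = 1/362 - 1/445 = 0.000515239928
Ea = 8.314 * 2.5438835 / 0.000515239928
Ea = 41049 J/mol


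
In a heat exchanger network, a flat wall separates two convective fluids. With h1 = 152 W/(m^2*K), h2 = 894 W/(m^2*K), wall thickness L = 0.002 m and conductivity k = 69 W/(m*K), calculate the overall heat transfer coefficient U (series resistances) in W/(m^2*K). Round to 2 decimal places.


1/U = 1/h1 + L/k + 1/h2
1/U = 1/152 + 0.002/69 + 1/894
1/U = 0.0065789474 + 2.89855e-05 + 0.0011185682
1/U = 0.0077265011
U = 129.42 W/(m^2*K)


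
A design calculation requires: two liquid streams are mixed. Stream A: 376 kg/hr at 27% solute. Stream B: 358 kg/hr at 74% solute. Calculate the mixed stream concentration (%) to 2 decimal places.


Mass balance on solute: F1*x1 + F2*x2 = F3*x3
F3 = F1 + F2 = 376 + 358 = 734 kg/hr
x3 = (F1*x1 + F2*x2)/F3
x3 = (376*0.27 + 358*0.74) / 734
x3 = 49.92%


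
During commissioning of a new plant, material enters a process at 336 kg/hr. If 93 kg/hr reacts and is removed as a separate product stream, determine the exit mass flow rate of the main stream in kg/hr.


Steady-state mass balance on the main outlet: F_out = F_in - F_removed
F_out = 336 - 93
F_out = 243 kg/hr
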